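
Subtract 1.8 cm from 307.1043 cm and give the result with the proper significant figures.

3.053 × 10^2 cm

307.1043 cm − 1.8 cm = 305.3043 cm.
Addition/subtraction keeps the fewest decimal places: 307.1043 → 4 decimal places, 1.8 → 1 decimal place; limit is 1.
Rounded to 1 decimal place: 3.053 × 10^2 cm.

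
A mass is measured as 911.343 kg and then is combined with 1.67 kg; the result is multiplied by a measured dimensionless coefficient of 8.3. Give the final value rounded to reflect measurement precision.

911.343 kg + 1.67 kg = 913.013 kg; the sum is limited to 2 decimal places (5 s.f.).
Carrying full precision, 913.013 × 8.3 = 7578.0079 kg; 8.3 has 2 s.f., so the result keeps min(5, 2) = 2 s.f.
Rounded to 2 significant figures: 7.6 × 10³ kg.

7.6 × 10³ kg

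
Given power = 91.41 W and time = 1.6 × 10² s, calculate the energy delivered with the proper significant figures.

energy delivered = 91.41 W × 1.6 × 10² s = 14625.6 J.
91.41 has 4 significant figures; 1.6 × 10² has 2.
Division/multiplication keeps the fewest: 2 significant figures.
Rounded: 1.5 × 10⁴ J.

1.5 × 10⁴ J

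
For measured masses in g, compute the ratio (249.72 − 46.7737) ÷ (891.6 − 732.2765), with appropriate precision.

249.72 − 46.7737 = 202.9463, limited to 2 d.p. → 5 s.f.; 891.6 − 732.2765 = 159.3235, limited to 1 d.p. → 4 s.f.
Carrying full precision, 202.9463 ÷ 159.3235 = 1.27380016131…; keep min(5, 4) = 4 s.f.
Rounded to 4 significant figures: 1.274.

1.274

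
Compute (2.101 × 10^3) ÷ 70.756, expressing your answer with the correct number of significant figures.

29.69

(2.101 × 10^3) ÷ 70.756 = 29.6935948895…
Multiplication/division keeps the fewest significant figures: 2.101 × 10^3 → 4 s.f., 70.756 → 5 s.f.; limit is 4.
Rounded to 4 significant figures: 29.69.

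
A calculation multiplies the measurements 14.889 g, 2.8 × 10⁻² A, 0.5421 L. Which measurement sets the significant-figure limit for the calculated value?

2.8 × 10⁻² A

14.889 g → 5 s.f.; 2.8 × 10⁻² A → 2 s.f.; 0.5421 L → 4 s.f.
The fewest is 2 significant figures, from 2.8 × 10⁻² A.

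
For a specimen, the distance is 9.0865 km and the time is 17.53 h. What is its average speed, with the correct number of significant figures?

0.5183 km/h

average speed = 9.0865 km ÷ 17.53 h = 0.518339988591… km/h.
9.0865 has 5 significant figures; 17.53 has 4.
Division/multiplication keeps the fewest: 4 significant figures.
Rounded: 0.5183 km/h.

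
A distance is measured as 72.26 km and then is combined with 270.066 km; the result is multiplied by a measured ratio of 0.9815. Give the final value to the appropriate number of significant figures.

336.0 km

72.26 km + 270.066 km = 342.326 km; the sum is limited to 2 decimal places (5 s.f.).
Carrying full precision, 342.326 × 0.9815 = 335.992969 km; 0.9815 has 4 s.f., so the result keeps min(5, 4) = 4 s.f.
Rounded to 4 significant figures: 336.0 km.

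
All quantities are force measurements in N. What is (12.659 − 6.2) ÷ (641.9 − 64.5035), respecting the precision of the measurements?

12.659 − 6.2 = 6.459, limited to 1 d.p. → 2 s.f.; 641.9 − 64.5035 = 577.3965, limited to 1 d.p. → 4 s.f.
Carrying full precision, 6.459 ÷ 577.3965 = 0.0111864204234…; keep min(2, 4) = 2 s.f.
Rounded to 2 significant figures: 0.011.

0.011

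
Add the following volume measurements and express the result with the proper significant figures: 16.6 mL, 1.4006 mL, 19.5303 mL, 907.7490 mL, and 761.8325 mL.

1707.1 mL

16.6 mL + 1.4006 mL + 19.5303 mL + 907.7490 mL + 761.8325 mL = 1707.1124 mL.
Addition/subtraction keeps the fewest decimal places: 16.6 → 1 decimal place, 1.4006 → 4 decimal places, 19.5303 → 4 decimal places, 907.7490 → 4 decimal places, 761.8325 → 4 decimal places; limit is 1.
Rounded to 1 decimal place: 1707.1 mL.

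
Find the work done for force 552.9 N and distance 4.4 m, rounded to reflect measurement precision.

work done = 552.9 N × 4.4 m = 2432.76 J.
552.9 has 4 significant figures; 4.4 has 2.
Division/multiplication keeps the fewest: 2 significant figures.
Rounded: 2.4 × 10³ J.

2.4 × 10³ J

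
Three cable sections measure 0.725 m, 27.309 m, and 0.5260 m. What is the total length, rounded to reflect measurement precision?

28.560 m

0.725 m + 27.309 m + 0.5260 m = 28.5600 m.
Addition/subtraction keeps the fewest decimal places: 0.725 → 3 decimal places, 27.309 → 3 decimal places, 0.5260 → 4 decimal places; limit is 3.
Rounded to 3 decimal places: 28.560 m.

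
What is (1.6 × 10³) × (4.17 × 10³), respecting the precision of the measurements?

6.7 × 10⁶

(1.6 × 10³) × (4.17 × 10³) = 6672000
Multiplication/division keeps the fewest significant figures: 1.6 × 10³ → 2 s.f., 4.17 × 10³ → 3 s.f.; limit is 2.
Rounded to 2 significant figures: 6.7 × 10⁶.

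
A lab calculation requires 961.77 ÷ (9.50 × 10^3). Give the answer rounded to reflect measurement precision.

961.77 ÷ (9.50 × 10^3) = 0.101238947368…
Multiplication/division keeps the fewest significant figures: 961.77 → 5 s.f., 9.50 × 10^3 → 3 s.f.; limit is 3.
Rounded to 3 significant figures: 0.101.

0.101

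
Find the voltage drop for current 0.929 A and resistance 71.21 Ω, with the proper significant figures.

66.2 V

voltage drop = 0.929 A × 71.21 Ω = 66.15409 V.
0.929 has 3 significant figures; 71.21 has 4.
Division/multiplication keeps the fewest: 3 significant figures.
Rounded: 66.2 V.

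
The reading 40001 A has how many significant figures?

5

40001: zeros between nonzero digits are significant.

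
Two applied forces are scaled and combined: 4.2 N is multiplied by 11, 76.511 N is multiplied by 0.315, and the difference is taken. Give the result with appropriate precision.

4.2 × 11 = 46.2 → 46 N (2 s.f., last digit at the 10^0 place).
76.511 × 0.315 = 24.100965 → 24.1 N (3 s.f., last digit at the 10^-1 place).
Difference: 22.099035 N; keep the coarser place, 10^0.
Result: 22 N.

22 N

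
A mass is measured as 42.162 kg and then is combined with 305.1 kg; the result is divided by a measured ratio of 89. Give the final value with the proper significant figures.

3.9 kg

42.162 kg + 305.1 kg = 347.262 kg; the sum is limited to 1 decimal place (4 s.f.).
Carrying full precision, 347.262 ÷ 89 = 3.90182022472… kg; 89 has 2 s.f., so the result keeps min(4, 2) = 2 s.f.
Rounded to 2 significant figures: 3.9 kg.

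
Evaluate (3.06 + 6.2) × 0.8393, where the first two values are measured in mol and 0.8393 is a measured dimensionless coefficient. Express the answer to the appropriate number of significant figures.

7.8 mol

3.06 mol + 6.2 mol = 9.26 mol; the sum is limited to 1 decimal place (2 s.f.).
Carrying full precision, 9.26 × 0.8393 = 7.771918 mol; 0.8393 has 4 s.f., so the result keeps min(2, 4) = 2 s.f.
Rounded to 2 significant figures: 7.8 mol.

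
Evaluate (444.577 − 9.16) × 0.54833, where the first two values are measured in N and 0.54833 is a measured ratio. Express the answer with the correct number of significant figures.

444.577 N − 9.16 N = 435.417 N; the difference is limited to 2 decimal places (5 s.f.).
Carrying full precision, 435.417 × 0.54833 = 238.75220361 N; 0.54833 has 5 s.f., so the result keeps min(5, 5) = 5 s.f.
Rounded to 5 significant figures: 2.3875 × 10² N.

2.3875 × 10² N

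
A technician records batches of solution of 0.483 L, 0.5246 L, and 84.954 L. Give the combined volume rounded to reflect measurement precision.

85.962 L

0.483 L + 0.5246 L + 84.954 L = 85.9616 L.
Addition/subtraction keeps the fewest decimal places: 0.483 → 3 decimal places, 0.5246 → 4 decimal places, 84.954 → 3 decimal places; limit is 3.
Rounded to 3 decimal places: 85.962 L.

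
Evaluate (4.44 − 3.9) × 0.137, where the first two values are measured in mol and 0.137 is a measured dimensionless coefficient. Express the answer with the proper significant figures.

4.44 mol − 3.9 mol = 0.54 mol; the difference is limited to 1 decimal place (1 s.f.).
Carrying full precision, 0.54 × 0.137 = 0.07398 mol; 0.137 has 3 s.f., so the result keeps min(1, 3) = 1 s.f.
Rounded to 1 significant figure: 0.07 mol.

0.07 mol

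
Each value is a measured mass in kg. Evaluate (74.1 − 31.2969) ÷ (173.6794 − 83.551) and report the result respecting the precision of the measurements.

0.475

74.1 − 31.2969 = 42.8031, limited to 1 d.p. → 3 s.f.; 173.6794 − 83.551 = 90.1284, limited to 3 d.p. → 5 s.f.
Carrying full precision, 42.8031 ÷ 90.1284 = 0.474912458226…; keep min(3, 5) = 3 s.f.
Rounded to 3 significant figures: 0.475.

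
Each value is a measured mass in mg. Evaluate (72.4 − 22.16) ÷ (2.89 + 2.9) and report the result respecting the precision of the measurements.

72.4 − 22.16 = 50.24, limited to 1 d.p. → 3 s.f.; 2.89 + 2.9 = 5.79, limited to 1 d.p. → 2 s.f.
Carrying full precision, 50.24 ÷ 5.79 = 8.67702936097…; keep min(3, 2) = 2 s.f.
Rounded to 2 significant figures: 8.7.

8.7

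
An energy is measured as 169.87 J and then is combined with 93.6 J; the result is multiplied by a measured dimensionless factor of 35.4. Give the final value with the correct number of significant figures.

169.87 J + 93.6 J = 263.47 J; the sum is limited to 1 decimal place (4 s.f.).
Carrying full precision, 263.47 × 35.4 = 9326.838 J; 35.4 has 3 s.f., so the result keeps min(4, 3) = 3 s.f.
Rounded to 3 significant figures: 9.33 × 10^3 J.

9.33 × 10^3 J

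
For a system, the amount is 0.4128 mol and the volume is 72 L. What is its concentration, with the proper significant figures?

concentration = 0.4128 mol ÷ 72 L = 0.00573333333333… mol/L.
0.4128 has 4 significant figures; 72 has 2.
Division/multiplication keeps the fewest: 2 significant figures.
Rounded: 0.0057 mol/L.

0.0057 mol/L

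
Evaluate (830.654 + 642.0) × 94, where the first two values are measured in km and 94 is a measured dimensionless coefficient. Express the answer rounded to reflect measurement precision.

830.654 km + 642.0 km = 1472.654 km; the sum is limited to 1 decimal place (5 s.f.).
Carrying full precision, 1472.654 × 94 = 138429.476 km; 94 has 2 s.f., so the result keeps min(5, 2) = 2 s.f.
Rounded to 2 significant figures: 1.4 × 10⁵ km.

1.4 × 10⁵ km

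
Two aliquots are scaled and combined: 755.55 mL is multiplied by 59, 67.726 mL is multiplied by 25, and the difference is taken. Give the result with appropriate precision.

4.3 × 10^4 mL

755.55 × 59 = 44577.45 → 4.5 × 10^4 mL (2 s.f., last digit at the 10^3 place).
67.726 × 25 = 1693.15 → 1.7 × 10^3 mL (2 s.f., last digit at the 10^2 place).
Difference: 42884.3 mL; keep the coarser place, 10^3.
Result: 4.3 × 10^4 mL.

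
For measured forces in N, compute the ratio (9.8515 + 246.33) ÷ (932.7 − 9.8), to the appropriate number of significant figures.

0.2776

9.8515 + 246.33 = 256.1815, limited to 2 d.p. → 5 s.f.; 932.7 − 9.8 = 922.9, limited to 1 d.p. → 4 s.f.
Carrying full precision, 256.1815 ÷ 922.9 = 0.277583161773…; keep min(5, 4) = 4 s.f.
Rounded to 4 significant figures: 0.2776.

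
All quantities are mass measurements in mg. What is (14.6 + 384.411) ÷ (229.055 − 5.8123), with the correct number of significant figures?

1.787

14.6 + 384.411 = 399.011, limited to 1 d.p. → 4 s.f.; 229.055 − 5.8123 = 223.2427, limited to 3 d.p. → 6 s.f.
Carrying full precision, 399.011 ÷ 223.2427 = 1.78734175854…; keep min(4, 6) = 4 s.f.
Rounded to 4 significant figures: 1.787.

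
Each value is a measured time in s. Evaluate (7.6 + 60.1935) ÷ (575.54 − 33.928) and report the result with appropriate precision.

0.125

7.6 + 60.1935 = 67.7935, limited to 1 d.p. → 3 s.f.; 575.54 − 33.928 = 541.612, limited to 2 d.p. → 5 s.f.
Carrying full precision, 67.7935 ÷ 541.612 = 0.125169863297…; keep min(3, 5) = 3 s.f.
Rounded to 3 significant figures: 0.125.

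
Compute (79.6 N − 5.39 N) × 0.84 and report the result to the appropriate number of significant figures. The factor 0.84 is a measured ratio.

62 N

79.6 N − 5.39 N = 74.21 N; the difference is limited to 1 decimal place (3 s.f.).
Carrying full precision, 74.21 × 0.84 = 62.3364 N; 0.84 has 2 s.f., so the result keeps min(3, 2) = 2 s.f.
Rounded to 2 significant figures: 62 N.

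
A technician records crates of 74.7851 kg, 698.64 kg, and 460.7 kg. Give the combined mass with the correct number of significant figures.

74.7851 kg + 698.64 kg + 460.7 kg = 1234.1251 kg.
Addition/subtraction keeps the fewest decimal places: 74.7851 → 4 decimal places, 698.64 → 2 decimal places, 460.7 → 1 decimal place; limit is 1.
Rounded to 1 decimal place: 1234.1 kg.

1234.1 kg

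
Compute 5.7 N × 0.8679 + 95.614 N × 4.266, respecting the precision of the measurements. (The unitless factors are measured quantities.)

412.8 N

5.7 × 0.8679 = 4.94703 → 4.9 N (2 s.f., last digit at the 10^-1 place).
95.614 × 4.266 = 407.889324 → 407.9 N (4 s.f., last digit at the 10^-1 place).
Sum: 412.836354 N; keep the coarser place, 10^-1.
Result: 412.8 N.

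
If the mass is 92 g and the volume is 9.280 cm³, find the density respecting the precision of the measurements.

density = 92 g ÷ 9.280 cm³ = 9.91379310345… g/cm³.
92 has 2 significant figures; 9.280 has 4.
Division/multiplication keeps the fewest: 2 significant figures.
Rounded: 9.9 g/cm³.

9.9 g/cm³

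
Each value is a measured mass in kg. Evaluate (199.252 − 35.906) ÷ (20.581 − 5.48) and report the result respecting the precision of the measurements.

199.252 − 35.906 = 163.346, limited to 3 d.p. → 6 s.f.; 20.581 − 5.48 = 15.101, limited to 2 d.p. → 4 s.f.
Carrying full precision, 163.346 ÷ 15.101 = 10.8168995431…; keep min(6, 4) = 4 s.f.
Rounded to 4 significant figures: 10.82.

10.82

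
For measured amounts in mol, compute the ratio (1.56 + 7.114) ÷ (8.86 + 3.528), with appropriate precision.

1.56 + 7.114 = 8.674, limited to 2 d.p. → 3 s.f.; 8.86 + 3.528 = 12.388, limited to 2 d.p. → 4 s.f.
Carrying full precision, 8.674 ÷ 12.388 = 0.700193735873…; keep min(3, 4) = 3 s.f.
Rounded to 3 significant figures: 0.700.

0.700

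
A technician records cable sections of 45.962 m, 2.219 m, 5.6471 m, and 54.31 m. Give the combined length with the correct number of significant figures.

108.14 m

45.962 m + 2.219 m + 5.6471 m + 54.31 m = 108.1381 m.
Addition/subtraction keeps the fewest decimal places: 45.962 → 3 decimal places, 2.219 → 3 decimal places, 5.6471 → 4 decimal places, 54.31 → 2 decimal places; limit is 2.
Rounded to 2 decimal places: 108.14 m.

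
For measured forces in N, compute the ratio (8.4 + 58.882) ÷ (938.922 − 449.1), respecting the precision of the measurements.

0.137

8.4 + 58.882 = 67.282, limited to 1 d.p. → 3 s.f.; 938.922 − 449.1 = 489.822, limited to 1 d.p. → 4 s.f.
Carrying full precision, 67.282 ÷ 489.822 = 0.137360102241…; keep min(3, 4) = 3 s.f.
Rounded to 3 significant figures: 0.137.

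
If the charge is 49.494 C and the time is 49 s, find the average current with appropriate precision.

1.0 A

average current = 49.494 C ÷ 49 s = 1.01008163265… A.
49.494 has 5 significant figures; 49 has 2.
Division/multiplication keeps the fewest: 2 significant figures.
Rounded: 1.0 A.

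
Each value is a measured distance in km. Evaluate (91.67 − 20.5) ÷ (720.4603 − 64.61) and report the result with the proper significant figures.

91.67 − 20.5 = 71.17, limited to 1 d.p. → 3 s.f.; 720.4603 − 64.61 = 655.8503, limited to 2 d.p. → 5 s.f.
Carrying full precision, 71.17 ÷ 655.8503 = 0.108515617055…; keep min(3, 5) = 3 s.f.
Rounded to 3 significant figures: 0.109.

0.109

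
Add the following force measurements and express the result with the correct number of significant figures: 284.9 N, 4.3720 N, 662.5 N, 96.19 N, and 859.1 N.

1.9071 × 10³ N

284.9 N + 4.3720 N + 662.5 N + 96.19 N + 859.1 N = 1907.0620 N.
Addition/subtraction keeps the fewest decimal places: 284.9 → 1 decimal place, 4.3720 → 4 decimal places, 662.5 → 1 decimal place, 96.19 → 2 decimal places, 859.1 → 1 decimal place; limit is 1.
Rounded to 1 decimal place: 1.9071 × 10³ N.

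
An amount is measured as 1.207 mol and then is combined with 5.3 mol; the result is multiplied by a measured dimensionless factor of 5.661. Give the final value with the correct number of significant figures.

37 mol

1.207 mol + 5.3 mol = 6.507 mol; the sum is limited to 1 decimal place (2 s.f.).
Carrying full precision, 6.507 × 5.661 = 36.836127 mol; 5.661 has 4 s.f., so the result keeps min(2, 4) = 2 s.f.
Rounded to 2 significant figures: 37 mol.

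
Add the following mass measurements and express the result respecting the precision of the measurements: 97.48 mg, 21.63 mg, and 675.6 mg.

97.48 mg + 21.63 mg + 675.6 mg = 794.71 mg.
Addition/subtraction keeps the fewest decimal places: 97.48 → 2 decimal places, 21.63 → 2 decimal places, 675.6 → 1 decimal place; limit is 1.
Rounded to 1 decimal place: 794.7 mg.

794.7 mg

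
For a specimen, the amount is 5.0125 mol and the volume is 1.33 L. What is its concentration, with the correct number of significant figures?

3.77 mol/L

concentration = 5.0125 mol ÷ 1.33 L = 3.76879699248… mol/L.
5.0125 has 5 significant figures; 1.33 has 3.
Division/multiplication keeps the fewest: 3 significant figures.
Rounded: 3.77 mol/L.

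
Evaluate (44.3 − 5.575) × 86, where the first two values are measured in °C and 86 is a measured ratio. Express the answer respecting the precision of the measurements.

3.3 × 10³ °C

44.3 °C − 5.575 °C = 38.725 °C; the difference is limited to 1 decimal place (3 s.f.).
Carrying full precision, 38.725 × 86 = 3330.35 °C; 86 has 2 s.f., so the result keeps min(3, 2) = 2 s.f.
Rounded to 2 significant figures: 3.3 × 10³ °C.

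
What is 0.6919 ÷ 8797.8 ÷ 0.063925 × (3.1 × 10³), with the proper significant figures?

0.6919 ÷ 8797.8 ÷ 0.063925 × (3.1 × 10³) = 3.81382009562…
Multiplication/division keeps the fewest significant figures: 0.6919 → 4 s.f., 8797.8 → 5 s.f., 0.063925 → 5 s.f., 3.1 × 10³ → 2 s.f.; limit is 2.
Rounded to 2 significant figures: 3.8.

3.8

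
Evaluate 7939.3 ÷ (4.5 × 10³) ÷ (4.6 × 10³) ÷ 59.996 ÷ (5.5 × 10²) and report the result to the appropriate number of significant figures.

7939.3 ÷ (4.5 × 10³) ÷ (4.6 × 10³) ÷ 59.996 ÷ (5.5 × 10²) = 1.16232313306 × 10^-8…
Multiplication/division keeps the fewest significant figures: 7939.3 → 5 s.f., 4.5 × 10³ → 2 s.f., 4.6 × 10³ → 2 s.f., 59.996 → 5 s.f., 5.5 × 10² → 2 s.f.; limit is 2.
Rounded to 2 significant figures: 1.2 × 10⁻⁸.

1.2 × 10⁻⁸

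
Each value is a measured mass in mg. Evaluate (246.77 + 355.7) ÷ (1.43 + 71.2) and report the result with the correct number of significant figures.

246.77 + 355.7 = 602.47, limited to 1 d.p. → 4 s.f.; 1.43 + 71.2 = 72.63, limited to 1 d.p. → 3 s.f.
Carrying full precision, 602.47 ÷ 72.63 = 8.29505713892…; keep min(4, 3) = 3 s.f.
Rounded to 3 significant figures: 8.30.

8.30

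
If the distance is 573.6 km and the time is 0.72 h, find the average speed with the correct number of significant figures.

average speed = 573.6 km ÷ 0.72 h = 796.666666667… km/h.
573.6 has 4 significant figures; 0.72 has 2.
Division/multiplication keeps the fewest: 2 significant figures.
Rounded: 8.0 × 10^2 km/h.

8.0 × 10^2 km/h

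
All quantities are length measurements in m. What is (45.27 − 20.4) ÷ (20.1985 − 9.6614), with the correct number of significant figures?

45.27 − 20.4 = 24.87, limited to 1 d.p. → 3 s.f.; 20.1985 − 9.6614 = 10.5371, limited to 4 d.p. → 6 s.f.
Carrying full precision, 24.87 ÷ 10.5371 = 2.36023194238…; keep min(3, 6) = 3 s.f.
Rounded to 3 significant figures: 2.36.

2.36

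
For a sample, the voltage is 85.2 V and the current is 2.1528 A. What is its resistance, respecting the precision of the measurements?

resistance = 85.2 V ÷ 2.1528 A = 39.5763656633… Ω.
85.2 has 3 significant figures; 2.1528 has 5.
Division/multiplication keeps the fewest: 3 significant figures.
Rounded: 39.6 Ω.

39.6 Ω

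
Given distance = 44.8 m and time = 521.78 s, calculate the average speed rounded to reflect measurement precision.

8.59 × 10^-2 m/s

average speed = 44.8 m ÷ 521.78 s = 0.0858599409713… m/s.
44.8 has 3 significant figures; 521.78 has 5.
Division/multiplication keeps the fewest: 3 significant figures.
Rounded: 8.59 × 10^-2 m/s.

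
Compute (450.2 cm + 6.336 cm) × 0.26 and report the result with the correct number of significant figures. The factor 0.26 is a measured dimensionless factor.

450.2 cm + 6.336 cm = 456.536 cm; the sum is limited to 1 decimal place (4 s.f.).
Carrying full precision, 456.536 × 0.26 = 118.69936 cm; 0.26 has 2 s.f., so the result keeps min(4, 2) = 2 s.f.
Rounded to 2 significant figures: 1.2 × 10^2 cm.

1.2 × 10^2 cm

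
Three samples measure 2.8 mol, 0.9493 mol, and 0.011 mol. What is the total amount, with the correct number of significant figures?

2.8 mol + 0.9493 mol + 0.011 mol = 3.7603 mol.
Addition/subtraction keeps the fewest decimal places: 2.8 → 1 decimal place, 0.9493 → 4 decimal places, 0.011 → 3 decimal places; limit is 1.
Rounded to 1 decimal place: 3.8 mol.

3.8 mol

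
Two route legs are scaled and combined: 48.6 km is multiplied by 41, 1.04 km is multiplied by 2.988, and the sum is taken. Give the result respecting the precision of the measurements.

48.6 × 41 = 1992.6 → 2.0 × 10³ km (2 s.f., last digit at the 10^2 place).
1.04 × 2.988 = 3.10752 → 3.11 km (3 s.f., last digit at the 10^-2 place).
Sum: 1995.70752 km; keep the coarser place, 10^2.
Result: 2.0 × 10³ km.

2.0 × 10³ km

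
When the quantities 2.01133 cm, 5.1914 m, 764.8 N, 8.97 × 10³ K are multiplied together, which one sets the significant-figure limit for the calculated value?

2.01133 cm → 6 s.f.; 5.1914 m → 5 s.f.; 764.8 N → 4 s.f.; 8.97 × 10³ K → 3 s.f.
The fewest is 3 significant figures, from 8.97 × 10³ K.

8.97 × 10³ K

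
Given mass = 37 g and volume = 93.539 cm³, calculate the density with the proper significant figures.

0.40 g/cm³

density = 37 g ÷ 93.539 cm³ = 0.395556933472… g/cm³.
37 has 2 significant figures; 93.539 has 5.
Division/multiplication keeps the fewest: 2 significant figures.
Rounded: 0.40 g/cm³.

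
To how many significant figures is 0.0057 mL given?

2

0.0057: leading zeros are not significant.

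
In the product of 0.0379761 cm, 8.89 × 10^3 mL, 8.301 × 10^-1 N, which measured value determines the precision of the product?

0.0379761 cm → 6 s.f.; 8.89 × 10^3 mL → 3 s.f.; 8.301 × 10^-1 N → 4 s.f.
The fewest is 3 significant figures, from 8.89 × 10^3 mL.

8.89 × 10^3 mL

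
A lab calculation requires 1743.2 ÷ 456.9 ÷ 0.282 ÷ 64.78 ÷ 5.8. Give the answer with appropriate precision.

0.036

1743.2 ÷ 456.9 ÷ 0.282 ÷ 64.78 ÷ 5.8 = 0.0360087473466…
Multiplication/division keeps the fewest significant figures: 1743.2 → 5 s.f., 456.9 → 4 s.f., 0.282 → 3 s.f., 64.78 → 4 s.f., 5.8 → 2 s.f.; limit is 2.
Rounded to 2 significant figures: 0.036.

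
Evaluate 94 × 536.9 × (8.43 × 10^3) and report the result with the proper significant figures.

4.3 × 10^8

94 × 536.9 × (8.43 × 10^3) = 425450298
Multiplication/division keeps the fewest significant figures: 94 → 2 s.f., 536.9 → 4 s.f., 8.43 × 10^3 → 3 s.f.; limit is 2.
Rounded to 2 significant figures: 4.3 × 10^8.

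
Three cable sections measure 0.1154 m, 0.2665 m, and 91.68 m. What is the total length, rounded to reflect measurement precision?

92.06 m

0.1154 m + 0.2665 m + 91.68 m = 92.0619 m.
Addition/subtraction keeps the fewest decimal places: 0.1154 → 4 decimal places, 0.2665 → 4 decimal places, 91.68 → 2 decimal places; limit is 2.
Rounded to 2 decimal places: 92.06 m.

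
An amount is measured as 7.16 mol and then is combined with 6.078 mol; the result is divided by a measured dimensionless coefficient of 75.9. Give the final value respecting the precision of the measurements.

0.174 mol

7.16 mol + 6.078 mol = 13.238 mol; the sum is limited to 2 decimal places (4 s.f.).
Carrying full precision, 13.238 ÷ 75.9 = 0.17441370224… mol; 75.9 has 3 s.f., so the result keeps min(4, 3) = 3 s.f.
Rounded to 3 significant figures: 0.174 mol.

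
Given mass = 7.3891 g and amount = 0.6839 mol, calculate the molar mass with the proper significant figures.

molar mass = 7.3891 g ÷ 0.6839 mol = 10.8043573622… g/mol.
7.3891 has 5 significant figures; 0.6839 has 4.
Division/multiplication keeps the fewest: 4 significant figures.
Rounded: 10.80 g/mol.

10.80 g/mol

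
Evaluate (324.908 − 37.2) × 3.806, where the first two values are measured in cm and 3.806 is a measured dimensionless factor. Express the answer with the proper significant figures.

324.908 cm − 37.2 cm = 287.708 cm; the difference is limited to 1 decimal place (4 s.f.).
Carrying full precision, 287.708 × 3.806 = 1095.016648 cm; 3.806 has 4 s.f., so the result keeps min(4, 4) = 4 s.f.
Rounded to 4 significant figures: 1095 cm.

1095 cm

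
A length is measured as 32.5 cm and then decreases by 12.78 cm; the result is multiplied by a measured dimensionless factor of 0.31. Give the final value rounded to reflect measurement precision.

32.5 cm − 12.78 cm = 19.72 cm; the difference is limited to 1 decimal place (3 s.f.).
Carrying full precision, 19.72 × 0.31 = 6.1132 cm; 0.31 has 2 s.f., so the result keeps min(3, 2) = 2 s.f.
Rounded to 2 significant figures: 6.1 cm.

6.1 cm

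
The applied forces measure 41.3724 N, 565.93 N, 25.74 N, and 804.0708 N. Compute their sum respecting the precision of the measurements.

41.3724 N + 565.93 N + 25.74 N + 804.0708 N = 1437.1132 N.
Addition/subtraction keeps the fewest decimal places: 41.3724 → 4 decimal places, 565.93 → 2 decimal places, 25.74 → 2 decimal places, 804.0708 → 4 decimal places; limit is 2.
Rounded to 2 decimal places: 1437.11 N.

1437.11 N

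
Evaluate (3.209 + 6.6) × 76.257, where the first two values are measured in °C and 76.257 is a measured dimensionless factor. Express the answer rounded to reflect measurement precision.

7.5 × 10² °C

3.209 °C + 6.6 °C = 9.809 °C; the sum is limited to 1 decimal place (2 s.f.).
Carrying full precision, 9.809 × 76.257 = 748.004913 °C; 76.257 has 5 s.f., so the result keeps min(2, 5) = 2 s.f.
Rounded to 2 significant figures: 7.5 × 10² °C.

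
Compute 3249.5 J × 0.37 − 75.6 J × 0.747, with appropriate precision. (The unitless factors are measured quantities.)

1.1 × 10^3 J

3249.5 × 0.37 = 1202.315 → 1.2 × 10^3 J (2 s.f., last digit at the 10^2 place).
75.6 × 0.747 = 56.4732 → 56.5 J (3 s.f., last digit at the 10^-1 place).
Difference: 1145.8418 J; keep the coarser place, 10^2.
Result: 1.1 × 10^3 J.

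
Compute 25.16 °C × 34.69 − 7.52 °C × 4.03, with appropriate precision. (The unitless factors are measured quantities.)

842.5 °C

25.16 × 34.69 = 872.8004 → 872.8 °C (4 s.f., last digit at the 10^-1 place).
7.52 × 4.03 = 30.3056 → 30.3 °C (3 s.f., last digit at the 10^-1 place).
Difference: 842.4948 °C; keep the coarser place, 10^-1.
Result: 842.5 °C.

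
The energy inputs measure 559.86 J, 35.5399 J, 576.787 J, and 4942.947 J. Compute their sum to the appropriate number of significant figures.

6115.13 J

559.86 J + 35.5399 J + 576.787 J + 4942.947 J = 6115.1339 J.
Addition/subtraction keeps the fewest decimal places: 559.86 → 2 decimal places, 35.5399 → 4 decimal places, 576.787 → 3 decimal places, 4942.947 → 3 decimal places; limit is 2.
Rounded to 2 decimal places: 6115.13 J.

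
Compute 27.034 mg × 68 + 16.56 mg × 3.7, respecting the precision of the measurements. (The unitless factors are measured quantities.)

27.034 × 68 = 1838.312 → 1.8 × 10³ mg (2 s.f., last digit at the 10^2 place).
16.56 × 3.7 = 61.272 → 61 mg (2 s.f., last digit at the 10^0 place).
Sum: 1899.584 mg; keep the coarser place, 10^2.
Result: 1.9 × 10³ mg.

1.9 × 10³ mg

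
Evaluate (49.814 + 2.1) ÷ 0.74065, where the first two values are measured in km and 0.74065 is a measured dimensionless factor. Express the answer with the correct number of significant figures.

70.1 km

49.814 km + 2.1 km = 51.914 km; the sum is limited to 1 decimal place (3 s.f.).
Carrying full precision, 51.914 ÷ 0.74065 = 70.0924863296… km; 0.74065 has 5 s.f., so the result keeps min(3, 5) = 3 s.f.
Rounded to 3 significant figures: 70.1 km.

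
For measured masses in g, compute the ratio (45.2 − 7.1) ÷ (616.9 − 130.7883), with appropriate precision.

45.2 − 7.1 = 38.1, limited to 1 d.p. → 3 s.f.; 616.9 − 130.7883 = 486.1117, limited to 1 d.p. → 4 s.f.
Carrying full precision, 38.1 ÷ 486.1117 = 0.0783770479089…; keep min(3, 4) = 3 s.f.
Rounded to 3 significant figures: 0.0784.

0.0784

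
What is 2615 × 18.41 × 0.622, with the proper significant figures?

2615 × 18.41 × 0.622 = 29944.4173
Multiplication/division keeps the fewest significant figures: 2615 → 4 s.f., 18.41 → 4 s.f., 0.622 → 3 s.f.; limit is 3.
Rounded to 3 significant figures: 2.99 × 10⁴.

2.99 × 10⁴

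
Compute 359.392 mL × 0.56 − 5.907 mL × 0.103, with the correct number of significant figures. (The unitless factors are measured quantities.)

2.0 × 10^2 mL

359.392 × 0.56 = 201.25952 → 2.0 × 10^2 mL (2 s.f., last digit at the 10^1 place).
5.907 × 0.103 = 0.608421 → 0.608 mL (3 s.f., last digit at the 10^-3 place).
Difference: 200.651099 mL; keep the coarser place, 10^1.
Result: 2.0 × 10^2 mL.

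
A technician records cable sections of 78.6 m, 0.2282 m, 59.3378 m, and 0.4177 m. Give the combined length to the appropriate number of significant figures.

138.6 m

78.6 m + 0.2282 m + 59.3378 m + 0.4177 m = 138.5837 m.
Addition/subtraction keeps the fewest decimal places: 78.6 → 1 decimal place, 0.2282 → 4 decimal places, 59.3378 → 4 decimal places, 0.4177 → 4 decimal places; limit is 1.
Rounded to 1 decimal place: 138.6 m.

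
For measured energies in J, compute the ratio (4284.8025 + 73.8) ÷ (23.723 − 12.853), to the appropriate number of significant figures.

4284.8025 + 73.8 = 4358.6025, limited to 1 d.p. → 5 s.f.; 23.723 − 12.853 = 10.870, limited to 3 d.p. → 5 s.f.
Carrying full precision, 4358.6025 ÷ 10.870 = 400.975390984…; keep min(5, 5) = 5 s.f.
Rounded to 5 significant figures: 400.98.

400.98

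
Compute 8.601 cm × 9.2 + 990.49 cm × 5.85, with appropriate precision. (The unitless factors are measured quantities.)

5.87 × 10^3 cm

8.601 × 9.2 = 79.1292 → 79 cm (2 s.f., last digit at the 10^0 place).
990.49 × 5.85 = 5794.3665 → 5.79 × 10^3 cm (3 s.f., last digit at the 10^1 place).
Sum: 5873.4957 cm; keep the coarser place, 10^1.
Result: 5.87 × 10^3 cm.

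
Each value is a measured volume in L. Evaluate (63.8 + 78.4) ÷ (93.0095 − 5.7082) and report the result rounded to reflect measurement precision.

1.629

63.8 + 78.4 = 142.2, limited to 1 d.p. → 4 s.f.; 93.0095 − 5.7082 = 87.3013, limited to 4 d.p. → 6 s.f.
Carrying full precision, 142.2 ÷ 87.3013 = 1.62884172401…; keep min(4, 6) = 4 s.f.
Rounded to 4 significant figures: 1.629.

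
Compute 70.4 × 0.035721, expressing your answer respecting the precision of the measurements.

2.51

70.4 × 0.035721 = 2.5147584
Multiplication/division keeps the fewest significant figures: 70.4 → 3 s.f., 0.035721 → 5 s.f.; limit is 3.
Rounded to 3 significant figures: 2.51.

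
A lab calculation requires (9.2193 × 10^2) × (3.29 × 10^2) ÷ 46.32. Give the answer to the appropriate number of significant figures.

(9.2193 × 10^2) × (3.29 × 10^2) ÷ 46.32 = 6548.25064767…
Multiplication/division keeps the fewest significant figures: 9.2193 × 10^2 → 5 s.f., 3.29 × 10^2 → 3 s.f., 46.32 → 4 s.f.; limit is 3.
Rounded to 3 significant figures: 6.55 × 10^3.

6.55 × 10^3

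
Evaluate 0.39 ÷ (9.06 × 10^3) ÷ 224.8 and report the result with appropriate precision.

1.9 × 10^-7

0.39 ÷ (9.06 × 10^3) ÷ 224.8 = 1.91487355943 × 10^-7…
Multiplication/division keeps the fewest significant figures: 0.39 → 2 s.f., 9.06 × 10^3 → 3 s.f., 224.8 → 4 s.f.; limit is 2.
Rounded to 2 significant figures: 1.9 × 10^-7.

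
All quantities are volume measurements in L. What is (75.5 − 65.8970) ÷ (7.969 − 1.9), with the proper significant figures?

75.5 − 65.8970 = 9.6030, limited to 1 d.p. → 2 s.f.; 7.969 − 1.9 = 6.069, limited to 1 d.p. → 2 s.f.
Carrying full precision, 9.6030 ÷ 6.069 = 1.58230350964…; keep min(2, 2) = 2 s.f.
Rounded to 2 significant figures: 1.6.

1.6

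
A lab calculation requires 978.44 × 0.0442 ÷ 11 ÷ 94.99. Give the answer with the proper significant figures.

0.041

978.44 × 0.0442 ÷ 11 ÷ 94.99 = 0.0413890916747…
Multiplication/division keeps the fewest significant figures: 978.44 → 5 s.f., 0.0442 → 3 s.f., 11 → 2 s.f., 94.99 → 4 s.f.; limit is 2.
Rounded to 2 significant figures: 0.041.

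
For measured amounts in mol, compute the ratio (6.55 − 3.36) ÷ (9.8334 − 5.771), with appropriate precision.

6.55 − 3.36 = 3.19, limited to 2 d.p. → 3 s.f.; 9.8334 − 5.771 = 4.0624, limited to 3 d.p. → 4 s.f.
Carrying full precision, 3.19 ÷ 4.0624 = 0.785250098464…; keep min(3, 4) = 3 s.f.
Rounded to 3 significant figures: 0.785.

0.785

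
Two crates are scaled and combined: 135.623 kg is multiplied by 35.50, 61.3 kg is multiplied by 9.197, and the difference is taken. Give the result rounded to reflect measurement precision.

135.623 × 35.50 = 4814.6165 → 4815 kg (4 s.f., last digit at the 10^0 place).
61.3 × 9.197 = 563.7761 → 564 kg (3 s.f., last digit at the 10^0 place).
Difference: 4250.8404 kg; keep the coarser place, 10^0.
Result: 4251 kg.

4251 kg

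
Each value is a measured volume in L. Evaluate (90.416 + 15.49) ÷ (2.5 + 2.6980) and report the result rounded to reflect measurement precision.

90.416 + 15.49 = 105.906, limited to 2 d.p. → 5 s.f.; 2.5 + 2.6980 = 5.1980, limited to 1 d.p. → 2 s.f.
Carrying full precision, 105.906 ÷ 5.1980 = 20.3743747595…; keep min(5, 2) = 2 s.f.
Rounded to 2 significant figures: 20.

20.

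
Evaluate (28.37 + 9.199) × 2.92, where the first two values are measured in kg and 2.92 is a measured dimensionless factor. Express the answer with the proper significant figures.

28.37 kg + 9.199 kg = 37.569 kg; the sum is limited to 2 decimal places (4 s.f.).
Carrying full precision, 37.569 × 2.92 = 109.70148 kg; 2.92 has 3 s.f., so the result keeps min(4, 3) = 3 s.f.
Rounded to 3 significant figures: 1.10 × 10² kg.

1.10 × 10² kg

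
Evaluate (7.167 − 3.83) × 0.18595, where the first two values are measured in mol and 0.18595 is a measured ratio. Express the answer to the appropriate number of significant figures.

7.167 mol − 3.83 mol = 3.337 mol; the difference is limited to 2 decimal places (3 s.f.).
Carrying full precision, 3.337 × 0.18595 = 0.62051515 mol; 0.18595 has 5 s.f., so the result keeps min(3, 5) = 3 s.f.
Rounded to 3 significant figures: 0.621 mol.

0.621 mol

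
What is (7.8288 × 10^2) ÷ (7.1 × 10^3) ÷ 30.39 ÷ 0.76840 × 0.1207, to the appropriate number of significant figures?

5.7 × 10^-4

(7.8288 × 10^2) ÷ (7.1 × 10^3) ÷ 30.39 ÷ 0.76840 × 0.1207 = 0.000569935965196…
Multiplication/division keeps the fewest significant figures: 7.8288 × 10^2 → 5 s.f., 7.1 × 10^3 → 2 s.f., 30.39 → 4 s.f., 0.76840 → 5 s.f., 0.1207 → 4 s.f.; limit is 2.
Rounded to 2 significant figures: 5.7 × 10^-4.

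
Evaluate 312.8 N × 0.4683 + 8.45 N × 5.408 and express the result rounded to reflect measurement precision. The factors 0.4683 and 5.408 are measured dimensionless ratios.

312.8 × 0.4683 = 146.48424 → 146.5 N (4 s.f., last digit at the 10^-1 place).
8.45 × 5.408 = 45.6976 → 45.7 N (3 s.f., last digit at the 10^-1 place).
Sum: 192.18184 N; keep the coarser place, 10^-1.
Result: 1.922 × 10² N.

1.922 × 10² N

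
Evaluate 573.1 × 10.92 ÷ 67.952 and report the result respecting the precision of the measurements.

573.1 × 10.92 ÷ 67.952 = 92.0981280904…
Multiplication/division keeps the fewest significant figures: 573.1 → 4 s.f., 10.92 → 4 s.f., 67.952 → 5 s.f.; limit is 4.
Rounded to 4 significant figures: 92.10.

92.10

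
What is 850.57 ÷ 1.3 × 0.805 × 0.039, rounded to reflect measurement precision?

850.57 ÷ 1.3 × 0.805 × 0.039 = 20.5412655
Multiplication/division keeps the fewest significant figures: 850.57 → 5 s.f., 1.3 → 2 s.f., 0.805 → 3 s.f., 0.039 → 2 s.f.; limit is 2.
Rounded to 2 significant figures: 21.

21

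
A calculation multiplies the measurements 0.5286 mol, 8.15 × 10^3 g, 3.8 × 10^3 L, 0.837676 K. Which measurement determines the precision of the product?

3.8 × 10^3 L

0.5286 mol → 4 s.f.; 8.15 × 10^3 g → 3 s.f.; 3.8 × 10^3 L → 2 s.f.; 0.837676 K → 6 s.f.
The fewest is 2 significant figures, from 3.8 × 10^3 L.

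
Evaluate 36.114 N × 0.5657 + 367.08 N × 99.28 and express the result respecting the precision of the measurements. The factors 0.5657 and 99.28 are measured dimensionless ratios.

36.114 × 0.5657 = 20.4296898 → 20.43 N (4 s.f., last digit at the 10^-2 place).
367.08 × 99.28 = 36443.7024 → 3.644 × 10^4 N (4 s.f., last digit at the 10^1 place).
Sum: 36464.1320898 N; keep the coarser place, 10^1.
Result: 3.646 × 10^4 N.

3.646 × 10^4 N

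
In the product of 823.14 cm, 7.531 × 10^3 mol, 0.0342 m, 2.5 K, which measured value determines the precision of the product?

823.14 cm → 5 s.f.; 7.531 × 10^3 mol → 4 s.f.; 0.0342 m → 3 s.f.; 2.5 K → 2 s.f.
The fewest is 2 significant figures, from 2.5 K.

2.5 K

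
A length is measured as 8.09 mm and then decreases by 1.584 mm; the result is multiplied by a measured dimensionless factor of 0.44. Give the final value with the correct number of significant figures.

2.9 mm

8.09 mm − 1.584 mm = 6.506 mm; the difference is limited to 2 decimal places (3 s.f.).
Carrying full precision, 6.506 × 0.44 = 2.86264 mm; 0.44 has 2 s.f., so the result keeps min(3, 2) = 2 s.f.
Rounded to 2 significant figures: 2.9 mm.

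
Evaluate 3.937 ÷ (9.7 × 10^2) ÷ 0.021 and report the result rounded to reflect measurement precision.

3.937 ÷ (9.7 × 10^2) ÷ 0.021 = 0.193274423171…
Multiplication/division keeps the fewest significant figures: 3.937 → 4 s.f., 9.7 × 10^2 → 2 s.f., 0.021 → 2 s.f.; limit is 2.
Rounded to 2 significant figures: 0.19.

0.19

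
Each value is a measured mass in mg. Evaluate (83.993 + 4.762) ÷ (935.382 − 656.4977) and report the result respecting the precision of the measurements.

83.993 + 4.762 = 88.755, limited to 3 d.p. → 5 s.f.; 935.382 − 656.4977 = 278.8843, limited to 3 d.p. → 6 s.f.
Carrying full precision, 88.755 ÷ 278.8843 = 0.318250256468…; keep min(5, 6) = 5 s.f.
Rounded to 5 significant figures: 0.31825.

0.31825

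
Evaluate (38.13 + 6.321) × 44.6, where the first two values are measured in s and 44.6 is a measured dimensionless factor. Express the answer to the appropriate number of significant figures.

1.98 × 10^3 s

38.13 s + 6.321 s = 44.451 s; the sum is limited to 2 decimal places (4 s.f.).
Carrying full precision, 44.451 × 44.6 = 1982.5146 s; 44.6 has 3 s.f., so the result keeps min(4, 3) = 3 s.f.
Rounded to 3 significant figures: 1.98 × 10^3 s.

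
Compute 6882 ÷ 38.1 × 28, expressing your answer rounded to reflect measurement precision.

5.1 × 10^3

6882 ÷ 38.1 × 28 = 5057.63779528…
Multiplication/division keeps the fewest significant figures: 6882 → 4 s.f., 38.1 → 3 s.f., 28 → 2 s.f.; limit is 2.
Rounded to 2 significant figures: 5.1 × 10^3.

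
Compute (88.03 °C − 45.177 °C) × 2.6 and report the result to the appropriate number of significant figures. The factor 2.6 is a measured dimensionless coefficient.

1.1 × 10^2 °C

88.03 °C − 45.177 °C = 42.853 °C; the difference is limited to 2 decimal places (4 s.f.).
Carrying full precision, 42.853 × 2.6 = 111.4178 °C; 2.6 has 2 s.f., so the result keeps min(4, 2) = 2 s.f.
Rounded to 2 significant figures: 1.1 × 10^2 °C.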